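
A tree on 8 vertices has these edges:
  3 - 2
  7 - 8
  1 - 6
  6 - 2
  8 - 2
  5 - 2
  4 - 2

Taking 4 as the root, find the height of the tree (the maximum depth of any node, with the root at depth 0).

1 sits deepest: 4–2–6–1 — 3 edges from the root.

3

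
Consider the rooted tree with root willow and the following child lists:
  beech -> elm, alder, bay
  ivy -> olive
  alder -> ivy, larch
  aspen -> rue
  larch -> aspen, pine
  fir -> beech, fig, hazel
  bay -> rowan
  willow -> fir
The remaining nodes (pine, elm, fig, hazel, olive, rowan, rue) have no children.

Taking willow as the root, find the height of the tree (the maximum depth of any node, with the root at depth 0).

6

A deepest node is rue, reached by willow → fir → beech → alder → larch → aspen → rue.
That path has 6 edges, so the height is 6.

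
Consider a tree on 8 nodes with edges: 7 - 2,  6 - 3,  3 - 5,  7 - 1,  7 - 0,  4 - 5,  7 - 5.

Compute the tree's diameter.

4

Starting from 6, a farthest node is 0 at distance 4.
One longest path: 6 - 3 - 5 - 7 - 0.
So the diameter is 4.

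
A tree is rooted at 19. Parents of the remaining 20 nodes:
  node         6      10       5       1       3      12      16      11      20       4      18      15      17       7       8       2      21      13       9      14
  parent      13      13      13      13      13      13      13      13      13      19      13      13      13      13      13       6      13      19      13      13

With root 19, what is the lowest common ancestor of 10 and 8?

13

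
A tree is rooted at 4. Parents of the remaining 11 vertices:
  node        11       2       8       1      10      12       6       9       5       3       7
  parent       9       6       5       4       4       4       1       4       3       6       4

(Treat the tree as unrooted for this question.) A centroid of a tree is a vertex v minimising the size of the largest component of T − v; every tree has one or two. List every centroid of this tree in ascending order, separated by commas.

1, 4

If 1 is removed the pieces have sizes 6, 5, all ≤ ⌊12/2⌋ = 6.
4 is adjacent to 1 and is also a centroid (the largest component after removing it is likewise 6).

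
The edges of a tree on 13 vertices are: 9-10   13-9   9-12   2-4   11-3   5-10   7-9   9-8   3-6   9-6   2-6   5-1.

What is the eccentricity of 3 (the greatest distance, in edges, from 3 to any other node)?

Distances from 3 peak at 5, attained at 1.
3–6–9–10–5–1

5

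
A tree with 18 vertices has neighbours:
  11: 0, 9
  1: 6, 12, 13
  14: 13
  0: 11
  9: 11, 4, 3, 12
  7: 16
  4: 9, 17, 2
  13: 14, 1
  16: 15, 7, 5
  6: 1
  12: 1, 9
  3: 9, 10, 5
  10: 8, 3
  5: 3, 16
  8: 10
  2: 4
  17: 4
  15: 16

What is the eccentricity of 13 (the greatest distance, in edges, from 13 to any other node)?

A farthest node from 13 is 7 (15 also at distance 7).
The path 13 – 1 – 12 – 9 – 3 – 5 – 16 – 7 has 7 edges.

7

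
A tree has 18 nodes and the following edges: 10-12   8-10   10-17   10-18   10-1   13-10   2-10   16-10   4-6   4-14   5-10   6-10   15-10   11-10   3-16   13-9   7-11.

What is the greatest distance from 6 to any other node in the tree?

3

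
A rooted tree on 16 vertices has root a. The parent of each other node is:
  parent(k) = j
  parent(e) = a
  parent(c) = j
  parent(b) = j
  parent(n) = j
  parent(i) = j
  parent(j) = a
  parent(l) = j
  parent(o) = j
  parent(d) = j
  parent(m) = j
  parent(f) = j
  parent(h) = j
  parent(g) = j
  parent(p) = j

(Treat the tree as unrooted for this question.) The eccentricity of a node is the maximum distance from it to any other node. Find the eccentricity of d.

3

Distances from d peak at 3, attained at e.
d-j-a-e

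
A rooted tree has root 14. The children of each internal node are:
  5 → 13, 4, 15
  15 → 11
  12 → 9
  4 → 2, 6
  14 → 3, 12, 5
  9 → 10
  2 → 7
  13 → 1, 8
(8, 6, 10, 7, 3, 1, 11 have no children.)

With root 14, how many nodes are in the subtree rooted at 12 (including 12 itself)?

12's subtree: {12, 9, 10}, size 3.

3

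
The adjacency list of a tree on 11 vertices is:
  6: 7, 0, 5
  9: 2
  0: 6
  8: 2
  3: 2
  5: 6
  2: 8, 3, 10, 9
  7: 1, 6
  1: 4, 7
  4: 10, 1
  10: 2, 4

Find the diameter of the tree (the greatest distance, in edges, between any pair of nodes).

BFS from 9 reaches 0 last, at distance 7; BFS from 0 confirms no node is farther.
Path: 9–2–10–4–1–7–6–0.

7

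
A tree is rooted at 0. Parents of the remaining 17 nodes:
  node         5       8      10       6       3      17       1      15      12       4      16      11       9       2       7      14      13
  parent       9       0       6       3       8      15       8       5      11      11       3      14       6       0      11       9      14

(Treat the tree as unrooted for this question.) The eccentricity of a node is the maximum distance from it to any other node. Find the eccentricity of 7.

8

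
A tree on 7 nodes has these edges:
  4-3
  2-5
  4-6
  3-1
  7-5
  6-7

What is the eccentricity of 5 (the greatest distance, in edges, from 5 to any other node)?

Distances from 5 peak at 5, attained at 1.
5–7–6–4–3–1

5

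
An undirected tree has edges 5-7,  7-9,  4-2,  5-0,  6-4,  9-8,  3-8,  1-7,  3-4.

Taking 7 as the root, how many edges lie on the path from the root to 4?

4

Climbing from 4 to the root: 4 → 3 → 8 → 9 → 7. That's 4 steps.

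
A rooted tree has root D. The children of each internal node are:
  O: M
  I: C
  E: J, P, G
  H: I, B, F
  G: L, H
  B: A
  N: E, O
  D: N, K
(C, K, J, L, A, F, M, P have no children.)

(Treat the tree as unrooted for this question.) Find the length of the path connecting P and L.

Walking from P: P - E - G - L. Length 3.

3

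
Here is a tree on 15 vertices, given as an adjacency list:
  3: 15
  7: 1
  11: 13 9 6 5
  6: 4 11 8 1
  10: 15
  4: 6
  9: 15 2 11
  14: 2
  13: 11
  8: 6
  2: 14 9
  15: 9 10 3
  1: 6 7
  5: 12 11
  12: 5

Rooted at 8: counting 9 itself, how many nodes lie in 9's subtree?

6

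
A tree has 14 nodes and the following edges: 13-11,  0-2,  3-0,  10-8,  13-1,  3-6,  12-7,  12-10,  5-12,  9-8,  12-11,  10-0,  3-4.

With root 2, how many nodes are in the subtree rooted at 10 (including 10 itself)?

The subtree rooted at 10 contains: 10, 12, 8, 11, 7, 5, 9, 13, 1 — 9 nodes.

9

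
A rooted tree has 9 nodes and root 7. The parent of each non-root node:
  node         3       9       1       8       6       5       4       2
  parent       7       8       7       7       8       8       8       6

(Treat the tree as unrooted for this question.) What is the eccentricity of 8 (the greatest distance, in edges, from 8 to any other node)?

2

A farthest node from 8 is 2 (1, 3 also at distance 2).
The path 8–6–2 has 2 edges.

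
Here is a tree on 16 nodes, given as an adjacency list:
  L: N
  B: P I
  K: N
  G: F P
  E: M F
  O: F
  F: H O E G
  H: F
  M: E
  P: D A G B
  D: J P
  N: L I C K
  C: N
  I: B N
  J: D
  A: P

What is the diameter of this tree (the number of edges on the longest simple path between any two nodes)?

8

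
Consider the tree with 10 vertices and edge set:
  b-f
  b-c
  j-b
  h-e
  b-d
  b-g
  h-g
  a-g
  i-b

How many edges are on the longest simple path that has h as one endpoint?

3

Distances from h peak at 3, attained at j (i, d, c, f also at distance 3).
h – g – b – j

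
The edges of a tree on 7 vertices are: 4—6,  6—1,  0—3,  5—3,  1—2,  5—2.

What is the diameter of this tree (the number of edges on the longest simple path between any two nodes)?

Starting from 0, a farthest node is 4 at distance 6.
One longest path: 0–3–5–2–1–6–4.
So the diameter is 6.

6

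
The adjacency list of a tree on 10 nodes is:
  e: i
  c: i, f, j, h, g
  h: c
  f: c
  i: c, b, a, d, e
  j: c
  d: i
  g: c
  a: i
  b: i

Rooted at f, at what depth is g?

2

Climbing from g to the root: g–c–f. That's 2 steps.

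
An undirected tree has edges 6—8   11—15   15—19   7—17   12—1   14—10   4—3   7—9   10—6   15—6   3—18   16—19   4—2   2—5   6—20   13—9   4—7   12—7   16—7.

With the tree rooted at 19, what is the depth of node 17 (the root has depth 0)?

Path from 19 to 17: 19 – 16 – 7 – 17, which has 3 edges.

3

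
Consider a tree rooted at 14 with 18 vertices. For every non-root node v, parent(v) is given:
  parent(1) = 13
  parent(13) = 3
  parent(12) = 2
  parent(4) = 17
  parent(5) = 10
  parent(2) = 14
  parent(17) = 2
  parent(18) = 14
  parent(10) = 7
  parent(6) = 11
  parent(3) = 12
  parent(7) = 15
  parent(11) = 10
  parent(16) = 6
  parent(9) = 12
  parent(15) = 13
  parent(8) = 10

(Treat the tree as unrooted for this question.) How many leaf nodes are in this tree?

7

Exactly 7 nodes have a single neighbour: 1, 4, 5, 8, 9, 16, 18.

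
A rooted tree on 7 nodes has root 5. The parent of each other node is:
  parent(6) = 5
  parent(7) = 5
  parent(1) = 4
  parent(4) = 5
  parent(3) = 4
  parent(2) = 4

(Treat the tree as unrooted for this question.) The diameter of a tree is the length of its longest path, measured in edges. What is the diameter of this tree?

A longest path is 6-5-4-3, with 3 edges.

3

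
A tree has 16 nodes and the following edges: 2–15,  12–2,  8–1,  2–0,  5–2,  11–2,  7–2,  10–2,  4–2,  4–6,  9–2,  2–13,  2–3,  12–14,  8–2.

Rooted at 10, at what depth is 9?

2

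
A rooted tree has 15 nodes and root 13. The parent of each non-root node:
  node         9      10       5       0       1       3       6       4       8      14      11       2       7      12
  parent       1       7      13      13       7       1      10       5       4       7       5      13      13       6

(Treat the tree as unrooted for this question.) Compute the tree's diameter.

7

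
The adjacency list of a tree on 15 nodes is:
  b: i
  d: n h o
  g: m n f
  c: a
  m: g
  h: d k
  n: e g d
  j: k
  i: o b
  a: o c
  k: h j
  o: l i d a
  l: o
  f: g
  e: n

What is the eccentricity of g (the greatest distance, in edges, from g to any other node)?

5

The node farthest from g is c (b, j also at distance 5), via g-n-d-o-a-c — 5 edges.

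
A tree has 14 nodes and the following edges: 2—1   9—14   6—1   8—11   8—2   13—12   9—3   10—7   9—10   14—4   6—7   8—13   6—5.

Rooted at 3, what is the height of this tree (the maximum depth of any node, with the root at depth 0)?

9

A deepest node is 12, reached by 3–9–10–7–6–1–2–8–13–12.
That path has 9 edges, so the height is 9.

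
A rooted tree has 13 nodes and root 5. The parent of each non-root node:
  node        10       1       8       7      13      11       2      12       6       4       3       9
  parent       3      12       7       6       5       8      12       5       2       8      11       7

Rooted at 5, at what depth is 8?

5

Climbing from 8 to the root: 8 → 7 → 6 → 2 → 12 → 5. That's 5 steps.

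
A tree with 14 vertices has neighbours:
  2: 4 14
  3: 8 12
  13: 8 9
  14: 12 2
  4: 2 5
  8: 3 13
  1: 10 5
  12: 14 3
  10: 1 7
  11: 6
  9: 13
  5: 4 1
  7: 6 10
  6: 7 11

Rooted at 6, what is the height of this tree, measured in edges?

12

The longest root-to-leaf path is 6-7-10-1-5-4-2-14-12-3-8-13-9 (12 edges).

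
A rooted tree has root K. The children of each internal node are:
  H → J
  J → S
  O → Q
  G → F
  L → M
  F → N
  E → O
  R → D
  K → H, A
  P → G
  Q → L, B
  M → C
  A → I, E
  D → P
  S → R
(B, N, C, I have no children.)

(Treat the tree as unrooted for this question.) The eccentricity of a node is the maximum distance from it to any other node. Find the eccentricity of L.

14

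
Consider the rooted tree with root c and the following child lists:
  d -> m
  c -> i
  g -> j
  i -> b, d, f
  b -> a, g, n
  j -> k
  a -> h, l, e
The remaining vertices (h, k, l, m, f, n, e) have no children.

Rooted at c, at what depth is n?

Climbing from n to the root: n–b–i–c. That's 3 steps.

3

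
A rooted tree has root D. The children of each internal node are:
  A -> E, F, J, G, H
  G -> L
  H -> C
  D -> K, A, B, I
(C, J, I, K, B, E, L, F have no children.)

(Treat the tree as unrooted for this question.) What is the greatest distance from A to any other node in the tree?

2

A farthest node from A is I (B, L, K, C also at distance 2).
The path A-D-I has 2 edges.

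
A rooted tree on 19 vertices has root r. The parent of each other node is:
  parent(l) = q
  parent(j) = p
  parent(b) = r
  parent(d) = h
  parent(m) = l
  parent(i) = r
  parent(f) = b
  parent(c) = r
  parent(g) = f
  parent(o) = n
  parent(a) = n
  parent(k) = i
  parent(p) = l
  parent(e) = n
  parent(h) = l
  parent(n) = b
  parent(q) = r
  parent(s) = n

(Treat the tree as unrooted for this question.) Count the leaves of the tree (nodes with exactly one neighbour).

Degree-1 nodes: a, c, d, e, g, j, k, m, o, s — 10 of them.

10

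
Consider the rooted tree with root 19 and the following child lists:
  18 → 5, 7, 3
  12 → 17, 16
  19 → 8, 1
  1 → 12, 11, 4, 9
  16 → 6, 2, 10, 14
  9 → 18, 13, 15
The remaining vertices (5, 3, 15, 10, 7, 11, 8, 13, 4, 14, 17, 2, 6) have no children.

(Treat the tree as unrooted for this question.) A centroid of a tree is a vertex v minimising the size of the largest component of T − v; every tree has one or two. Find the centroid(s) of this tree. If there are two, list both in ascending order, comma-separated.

1

Delete 1: the remaining components have sizes 7, 7, 2, 1, 1. Max 7 ≤ 9, so 1 is a centroid.
No neighbour of 1 does as well, so 1 is the unique centroid.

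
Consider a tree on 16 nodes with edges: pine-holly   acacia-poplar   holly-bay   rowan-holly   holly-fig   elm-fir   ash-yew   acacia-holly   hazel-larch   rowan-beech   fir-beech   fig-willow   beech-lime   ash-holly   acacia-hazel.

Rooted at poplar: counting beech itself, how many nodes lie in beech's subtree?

beech's subtree: {beech, fir, lime, elm}, size 4.

4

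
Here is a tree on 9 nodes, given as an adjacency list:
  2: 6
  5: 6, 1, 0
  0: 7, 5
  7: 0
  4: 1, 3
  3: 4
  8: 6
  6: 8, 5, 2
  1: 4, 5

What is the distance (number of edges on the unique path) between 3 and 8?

The path is 3 – 4 – 1 – 5 – 6 – 8, which has 5 edges.

5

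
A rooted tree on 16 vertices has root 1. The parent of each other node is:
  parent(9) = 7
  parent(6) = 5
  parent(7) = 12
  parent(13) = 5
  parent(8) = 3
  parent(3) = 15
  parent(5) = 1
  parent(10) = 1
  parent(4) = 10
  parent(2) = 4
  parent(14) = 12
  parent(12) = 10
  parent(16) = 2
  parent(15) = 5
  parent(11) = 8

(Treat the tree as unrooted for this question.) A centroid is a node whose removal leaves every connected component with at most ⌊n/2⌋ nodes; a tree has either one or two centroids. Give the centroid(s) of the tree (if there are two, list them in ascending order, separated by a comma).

1, 10

Removing 10 splits the tree into components of sizes 8, 4, 3; the largest is 8 ≤ ⌊16/2⌋ = 8.
1 is adjacent to 10 and is also a centroid (the largest component after removing it is likewise 8).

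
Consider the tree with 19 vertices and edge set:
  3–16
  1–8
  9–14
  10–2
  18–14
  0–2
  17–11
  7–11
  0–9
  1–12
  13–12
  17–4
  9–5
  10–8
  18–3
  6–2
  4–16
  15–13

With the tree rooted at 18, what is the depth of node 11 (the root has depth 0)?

5

18 – 3 – 16 – 4 – 17 – 11 — 5 edges.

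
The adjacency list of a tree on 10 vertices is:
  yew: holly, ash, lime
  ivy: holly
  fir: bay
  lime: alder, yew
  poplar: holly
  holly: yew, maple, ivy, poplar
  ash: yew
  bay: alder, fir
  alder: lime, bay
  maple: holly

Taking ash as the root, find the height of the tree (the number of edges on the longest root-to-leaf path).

5

The longest root-to-leaf path is ash-yew-lime-alder-bay-fir (5 edges).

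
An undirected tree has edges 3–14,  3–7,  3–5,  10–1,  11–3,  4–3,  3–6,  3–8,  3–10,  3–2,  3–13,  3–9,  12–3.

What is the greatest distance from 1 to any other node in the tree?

Distances from 1 peak at 3, attained at 9 (14, 13, 12, 4, 5, 7, 6, 2, 8, 11 also at distance 3).
1-10-3-9

3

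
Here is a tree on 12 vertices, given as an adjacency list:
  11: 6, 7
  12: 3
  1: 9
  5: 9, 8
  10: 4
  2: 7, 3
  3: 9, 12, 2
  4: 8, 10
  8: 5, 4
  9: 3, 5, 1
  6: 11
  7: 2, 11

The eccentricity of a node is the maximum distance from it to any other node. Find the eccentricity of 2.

The node farthest from 2 is 10, via 2–3–9–5–8–4–10 — 6 edges.

6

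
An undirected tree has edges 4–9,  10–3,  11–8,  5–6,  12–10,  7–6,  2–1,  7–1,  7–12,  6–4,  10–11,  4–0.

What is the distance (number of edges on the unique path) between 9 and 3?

6

The path is 9–4–6–7–12–10–3, which has 6 edges.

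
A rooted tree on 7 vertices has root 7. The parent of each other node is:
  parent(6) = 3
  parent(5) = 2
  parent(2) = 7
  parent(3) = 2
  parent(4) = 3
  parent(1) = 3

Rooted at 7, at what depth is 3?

2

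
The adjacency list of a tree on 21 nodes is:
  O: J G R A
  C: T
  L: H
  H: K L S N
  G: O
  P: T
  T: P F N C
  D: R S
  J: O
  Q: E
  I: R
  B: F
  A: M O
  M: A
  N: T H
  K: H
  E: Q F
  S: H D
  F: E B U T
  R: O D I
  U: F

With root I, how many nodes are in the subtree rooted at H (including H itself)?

The subtree rooted at H contains: H, L, N, K, T, F, P, C, B, E, U, Q — 12 nodes.

12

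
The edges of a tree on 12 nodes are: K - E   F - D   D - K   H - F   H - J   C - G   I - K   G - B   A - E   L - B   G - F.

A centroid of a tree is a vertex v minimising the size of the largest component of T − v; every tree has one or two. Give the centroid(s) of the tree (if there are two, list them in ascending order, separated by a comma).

If F is removed the pieces have sizes 5, 4, 2, all ≤ ⌊12/2⌋ = 6.
No neighbour of F does as well, so F is the unique centroid.

F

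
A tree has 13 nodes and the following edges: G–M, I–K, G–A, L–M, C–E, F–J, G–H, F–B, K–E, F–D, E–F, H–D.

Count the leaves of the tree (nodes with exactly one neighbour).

6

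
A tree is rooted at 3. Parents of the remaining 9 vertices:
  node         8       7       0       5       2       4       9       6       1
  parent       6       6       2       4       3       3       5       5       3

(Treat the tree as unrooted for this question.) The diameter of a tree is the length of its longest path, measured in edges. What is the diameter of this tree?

6

BFS from 0 reaches 8 last, at distance 6; BFS from 8 confirms no node is farther.
Path: 0-2-3-4-5-6-8.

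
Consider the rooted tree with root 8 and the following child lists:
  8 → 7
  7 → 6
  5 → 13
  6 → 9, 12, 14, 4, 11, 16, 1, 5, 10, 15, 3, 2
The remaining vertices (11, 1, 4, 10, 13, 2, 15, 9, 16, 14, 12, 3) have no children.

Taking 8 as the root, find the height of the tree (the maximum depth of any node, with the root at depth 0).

A deepest node is 13, reached by 8-7-6-5-13.
That path has 4 edges, so the height is 4.

4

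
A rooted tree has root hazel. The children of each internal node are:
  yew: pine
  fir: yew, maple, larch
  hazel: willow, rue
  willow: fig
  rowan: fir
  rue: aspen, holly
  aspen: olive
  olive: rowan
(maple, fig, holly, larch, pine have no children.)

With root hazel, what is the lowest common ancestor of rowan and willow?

hazel

Ancestors of rowan (toward the root): rowan, olive, aspen, rue, hazel.
Ancestors of willow: willow, hazel.
The deepest node appearing in both lists is hazel.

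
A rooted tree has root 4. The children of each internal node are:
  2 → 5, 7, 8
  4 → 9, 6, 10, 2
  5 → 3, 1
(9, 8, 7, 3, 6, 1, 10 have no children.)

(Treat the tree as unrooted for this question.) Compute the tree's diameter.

BFS from 3 reaches 6 last, at distance 4; BFS from 6 confirms no node is farther.
Path: 3 - 5 - 2 - 4 - 6.

4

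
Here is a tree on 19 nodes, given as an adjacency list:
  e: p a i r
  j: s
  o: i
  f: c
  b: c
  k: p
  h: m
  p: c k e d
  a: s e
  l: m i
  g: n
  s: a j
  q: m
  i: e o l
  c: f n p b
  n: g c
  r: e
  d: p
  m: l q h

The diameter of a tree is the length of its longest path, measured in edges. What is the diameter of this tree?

A longest path is g–n–c–p–e–i–l–m–q, with 8 edges.

8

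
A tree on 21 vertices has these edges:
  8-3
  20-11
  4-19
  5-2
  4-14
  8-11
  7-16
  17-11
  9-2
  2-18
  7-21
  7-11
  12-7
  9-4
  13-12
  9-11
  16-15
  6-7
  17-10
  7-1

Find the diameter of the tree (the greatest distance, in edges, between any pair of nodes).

BFS from 14 reaches 15 last, at distance 6; BFS from 15 confirms no node is farther.
Path: 14–4–9–11–7–16–15.

6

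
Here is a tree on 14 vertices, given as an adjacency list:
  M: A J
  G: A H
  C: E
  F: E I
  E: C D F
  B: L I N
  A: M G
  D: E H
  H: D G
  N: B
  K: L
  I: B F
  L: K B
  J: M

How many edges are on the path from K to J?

11

Walking from K: K – L – B – I – F – E – D – H – G – A – M – J. Length 11.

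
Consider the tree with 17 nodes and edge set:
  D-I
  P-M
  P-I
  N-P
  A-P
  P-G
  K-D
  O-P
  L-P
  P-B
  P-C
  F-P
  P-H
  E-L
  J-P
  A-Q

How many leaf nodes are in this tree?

12

Degree-1 nodes: B, C, E, F, G, H, J, K, M, N, O, Q — 12 of them.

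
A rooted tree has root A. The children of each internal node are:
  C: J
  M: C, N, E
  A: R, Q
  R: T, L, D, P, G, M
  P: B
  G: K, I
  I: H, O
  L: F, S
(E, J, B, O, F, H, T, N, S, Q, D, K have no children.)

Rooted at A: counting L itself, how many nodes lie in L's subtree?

The subtree rooted at L contains: L, F, S — 3 nodes.

3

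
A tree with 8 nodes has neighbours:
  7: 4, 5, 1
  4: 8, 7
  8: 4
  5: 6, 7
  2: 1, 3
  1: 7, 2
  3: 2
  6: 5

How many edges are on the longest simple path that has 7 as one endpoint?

Distances from 7 peak at 3, attained at 3.
7-1-2-3

3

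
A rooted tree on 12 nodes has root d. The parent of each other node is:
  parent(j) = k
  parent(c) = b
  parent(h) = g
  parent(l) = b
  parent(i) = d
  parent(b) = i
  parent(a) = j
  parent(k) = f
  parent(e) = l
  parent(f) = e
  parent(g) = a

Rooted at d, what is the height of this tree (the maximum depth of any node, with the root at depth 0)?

A deepest node is h, reached by d – i – b – l – e – f – k – j – a – g – h.
That path has 10 edges, so the height is 10.

10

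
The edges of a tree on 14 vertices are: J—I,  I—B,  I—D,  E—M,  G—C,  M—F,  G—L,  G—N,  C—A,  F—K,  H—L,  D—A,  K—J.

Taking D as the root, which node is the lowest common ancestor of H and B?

D

Path H→root: H L G C A D; path B→root: B I D.
First common node: D.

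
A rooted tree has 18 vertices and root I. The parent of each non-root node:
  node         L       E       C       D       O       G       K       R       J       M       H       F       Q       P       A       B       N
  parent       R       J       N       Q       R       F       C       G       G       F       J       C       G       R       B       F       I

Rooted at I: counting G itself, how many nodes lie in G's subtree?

10

Descendants of G (including itself): G, R, Q, J, P, O, L, D, H, E. That's 10.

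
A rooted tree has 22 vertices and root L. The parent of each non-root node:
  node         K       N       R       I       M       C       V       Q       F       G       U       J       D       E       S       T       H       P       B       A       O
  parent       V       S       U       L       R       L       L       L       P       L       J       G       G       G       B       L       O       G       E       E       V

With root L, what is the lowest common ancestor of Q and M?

Ancestors of Q (toward the root): Q, L.
Ancestors of M: M, R, U, J, G, L.
The deepest node appearing in both lists is L.

L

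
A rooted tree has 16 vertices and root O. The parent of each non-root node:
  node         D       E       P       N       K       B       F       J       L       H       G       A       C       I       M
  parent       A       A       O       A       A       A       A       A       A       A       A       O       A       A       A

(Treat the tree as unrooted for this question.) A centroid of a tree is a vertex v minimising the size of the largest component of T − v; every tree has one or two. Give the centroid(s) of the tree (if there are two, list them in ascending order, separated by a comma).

Removing A splits the tree into components of sizes 2, 1, 1, 1, 1, 1, 1, 1, 1, 1, 1, 1, 1, 1; the largest is 2 ≤ ⌊16/2⌋ = 8.
No neighbour of A does as well, so A is the unique centroid.

A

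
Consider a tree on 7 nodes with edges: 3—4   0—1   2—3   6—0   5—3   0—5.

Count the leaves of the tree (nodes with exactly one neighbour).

Exactly 4 nodes have a single neighbour: 1, 2, 4, 6.

4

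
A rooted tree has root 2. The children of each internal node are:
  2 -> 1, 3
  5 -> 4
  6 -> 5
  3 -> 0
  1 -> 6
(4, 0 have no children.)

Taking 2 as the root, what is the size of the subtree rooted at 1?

4

1's subtree: {1, 6, 5, 4}, size 4.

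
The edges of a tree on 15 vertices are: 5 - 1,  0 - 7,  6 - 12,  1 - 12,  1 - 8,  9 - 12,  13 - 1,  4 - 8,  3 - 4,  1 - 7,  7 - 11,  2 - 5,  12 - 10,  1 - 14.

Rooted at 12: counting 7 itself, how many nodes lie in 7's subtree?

Descendants of 7 (including itself): 7, 0, 11. That's 3.

3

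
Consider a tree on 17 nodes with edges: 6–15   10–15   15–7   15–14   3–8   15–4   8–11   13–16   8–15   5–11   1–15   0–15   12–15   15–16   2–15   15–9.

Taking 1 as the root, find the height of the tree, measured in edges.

4

The longest root-to-leaf path is 1-15-8-11-5 (4 edges).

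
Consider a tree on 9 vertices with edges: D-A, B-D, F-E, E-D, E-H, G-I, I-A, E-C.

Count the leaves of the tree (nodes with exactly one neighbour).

5

The leaves are B, C, F, G, H.
That is 5 leaves.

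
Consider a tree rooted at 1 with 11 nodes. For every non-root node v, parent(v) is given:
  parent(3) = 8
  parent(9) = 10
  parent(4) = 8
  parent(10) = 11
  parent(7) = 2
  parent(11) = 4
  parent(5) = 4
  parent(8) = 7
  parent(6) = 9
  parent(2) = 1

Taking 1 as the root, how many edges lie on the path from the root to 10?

1–2–7–8–4–11–10 — 6 edges.

6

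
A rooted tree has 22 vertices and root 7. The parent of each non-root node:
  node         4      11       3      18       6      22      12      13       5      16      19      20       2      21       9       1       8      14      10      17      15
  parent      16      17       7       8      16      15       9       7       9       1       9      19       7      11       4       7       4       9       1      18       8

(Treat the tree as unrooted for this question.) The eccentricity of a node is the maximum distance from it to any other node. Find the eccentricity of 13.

A farthest node from 13 is 21.
The path 13–7–1–16–4–8–18–17–11–21 has 9 edges.

9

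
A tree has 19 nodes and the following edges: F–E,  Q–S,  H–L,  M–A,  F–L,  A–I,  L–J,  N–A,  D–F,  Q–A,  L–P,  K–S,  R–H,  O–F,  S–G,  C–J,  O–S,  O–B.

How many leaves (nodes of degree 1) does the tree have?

11

Exactly 11 nodes have a single neighbour: B, C, D, E, G, I, K, M, N, P, R.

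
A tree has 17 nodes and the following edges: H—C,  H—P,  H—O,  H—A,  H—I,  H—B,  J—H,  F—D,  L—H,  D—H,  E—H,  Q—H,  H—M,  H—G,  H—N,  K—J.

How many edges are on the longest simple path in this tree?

A longest path is K-J-H-D-F, with 4 edges.

4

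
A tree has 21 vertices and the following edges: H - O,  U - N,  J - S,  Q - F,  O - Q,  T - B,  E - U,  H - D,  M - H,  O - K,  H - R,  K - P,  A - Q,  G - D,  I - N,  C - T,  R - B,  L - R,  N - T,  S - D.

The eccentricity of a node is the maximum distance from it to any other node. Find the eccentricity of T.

6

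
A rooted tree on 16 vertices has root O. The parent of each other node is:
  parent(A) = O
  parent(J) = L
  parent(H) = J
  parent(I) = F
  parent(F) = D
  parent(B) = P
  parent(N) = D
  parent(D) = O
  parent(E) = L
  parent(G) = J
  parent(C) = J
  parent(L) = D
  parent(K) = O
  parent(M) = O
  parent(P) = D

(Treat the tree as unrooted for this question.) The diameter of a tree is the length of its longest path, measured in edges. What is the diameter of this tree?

5

Starting from G, a farthest node is I at distance 5.
One longest path: G–J–L–D–F–I.
So the diameter is 5.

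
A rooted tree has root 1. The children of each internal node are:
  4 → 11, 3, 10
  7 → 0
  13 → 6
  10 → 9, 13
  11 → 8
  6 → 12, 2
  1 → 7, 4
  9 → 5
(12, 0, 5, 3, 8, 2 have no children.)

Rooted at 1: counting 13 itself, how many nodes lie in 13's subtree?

The subtree rooted at 13 contains: 13, 6, 2, 12 — 4 nodes.

4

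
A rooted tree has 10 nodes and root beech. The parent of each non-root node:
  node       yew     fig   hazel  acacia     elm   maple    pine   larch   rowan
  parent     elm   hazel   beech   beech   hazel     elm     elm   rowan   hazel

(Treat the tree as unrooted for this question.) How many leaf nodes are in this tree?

Degree-1 nodes: acacia, fig, larch, maple, pine, yew — 6 of them.

6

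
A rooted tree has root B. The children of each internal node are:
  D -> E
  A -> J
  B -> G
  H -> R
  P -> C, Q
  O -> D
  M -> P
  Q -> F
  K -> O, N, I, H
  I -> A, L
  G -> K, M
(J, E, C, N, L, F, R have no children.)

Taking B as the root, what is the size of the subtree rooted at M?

5

M's subtree: {M, P, Q, C, F}, size 5.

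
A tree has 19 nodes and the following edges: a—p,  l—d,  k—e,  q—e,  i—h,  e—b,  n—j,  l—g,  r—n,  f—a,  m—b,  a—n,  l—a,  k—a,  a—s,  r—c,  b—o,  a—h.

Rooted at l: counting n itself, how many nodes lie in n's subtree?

n's subtree: {n, r, j, c}, size 4.

4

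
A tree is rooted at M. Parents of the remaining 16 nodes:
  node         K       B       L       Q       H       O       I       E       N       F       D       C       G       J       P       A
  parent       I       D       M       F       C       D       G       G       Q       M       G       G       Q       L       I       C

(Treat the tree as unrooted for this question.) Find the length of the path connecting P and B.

Walking from P: P - I - G - D - B. Length 4.

4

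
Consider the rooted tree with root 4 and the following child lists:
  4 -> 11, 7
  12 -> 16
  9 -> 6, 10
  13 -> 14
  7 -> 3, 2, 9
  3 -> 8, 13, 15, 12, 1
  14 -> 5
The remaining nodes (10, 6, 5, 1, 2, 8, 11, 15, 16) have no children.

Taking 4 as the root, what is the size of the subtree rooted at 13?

Descendants of 13 (including itself): 13, 14, 5. That's 3.

3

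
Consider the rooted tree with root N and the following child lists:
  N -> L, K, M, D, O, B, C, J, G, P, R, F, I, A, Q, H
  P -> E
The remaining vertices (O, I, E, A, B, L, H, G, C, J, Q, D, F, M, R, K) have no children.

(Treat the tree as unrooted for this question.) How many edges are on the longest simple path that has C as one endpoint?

3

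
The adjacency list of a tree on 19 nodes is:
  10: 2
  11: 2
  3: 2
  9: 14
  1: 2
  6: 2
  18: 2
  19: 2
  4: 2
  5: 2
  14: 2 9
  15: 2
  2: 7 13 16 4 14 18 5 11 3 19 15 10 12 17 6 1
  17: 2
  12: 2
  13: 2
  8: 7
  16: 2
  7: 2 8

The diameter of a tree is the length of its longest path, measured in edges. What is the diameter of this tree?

BFS from 9 reaches 8 last, at distance 4; BFS from 8 confirms no node is farther.
Path: 9–14–2–7–8.

4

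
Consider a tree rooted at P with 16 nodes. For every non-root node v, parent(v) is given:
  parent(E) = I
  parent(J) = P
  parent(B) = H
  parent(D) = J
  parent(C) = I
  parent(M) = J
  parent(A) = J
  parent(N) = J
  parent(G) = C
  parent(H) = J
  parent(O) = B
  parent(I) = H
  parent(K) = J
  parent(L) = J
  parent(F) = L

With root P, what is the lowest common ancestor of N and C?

J

N's ancestor chain is N, J, P and C's is C, I, H, J, P; they first meet at J.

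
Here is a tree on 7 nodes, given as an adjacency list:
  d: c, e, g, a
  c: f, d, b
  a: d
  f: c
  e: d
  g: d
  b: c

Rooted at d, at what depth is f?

2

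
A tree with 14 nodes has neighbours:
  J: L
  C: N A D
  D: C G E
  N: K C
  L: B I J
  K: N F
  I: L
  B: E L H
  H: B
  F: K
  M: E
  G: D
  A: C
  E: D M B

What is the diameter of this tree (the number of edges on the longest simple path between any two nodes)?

A longest path is F-K-N-C-D-E-B-L-I, with 8 edges.

8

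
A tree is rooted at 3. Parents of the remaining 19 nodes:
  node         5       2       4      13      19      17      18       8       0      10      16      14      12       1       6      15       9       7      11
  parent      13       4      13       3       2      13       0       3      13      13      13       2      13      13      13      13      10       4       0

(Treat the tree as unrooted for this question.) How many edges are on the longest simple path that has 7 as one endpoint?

4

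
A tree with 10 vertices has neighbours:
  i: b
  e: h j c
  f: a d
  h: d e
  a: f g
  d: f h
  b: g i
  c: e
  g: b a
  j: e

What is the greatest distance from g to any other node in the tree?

The node farthest from g is c (j also at distance 6), via g-a-f-d-h-e-c — 6 edges.

6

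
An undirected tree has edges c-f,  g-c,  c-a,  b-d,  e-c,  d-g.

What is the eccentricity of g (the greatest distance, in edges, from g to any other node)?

Distances from g peak at 2, attained at a (e, f, b also at distance 2).
g–c–a

2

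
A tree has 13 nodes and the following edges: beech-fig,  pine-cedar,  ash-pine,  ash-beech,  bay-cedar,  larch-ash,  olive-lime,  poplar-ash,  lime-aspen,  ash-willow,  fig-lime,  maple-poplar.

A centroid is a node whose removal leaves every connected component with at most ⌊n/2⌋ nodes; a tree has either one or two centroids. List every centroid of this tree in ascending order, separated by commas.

Delete ash: the remaining components have sizes 5, 3, 2, 1, 1. Max 5 ≤ 6, so ash is a centroid.
Every other node leaves some component of size > 6, so the centroid is unique.

ash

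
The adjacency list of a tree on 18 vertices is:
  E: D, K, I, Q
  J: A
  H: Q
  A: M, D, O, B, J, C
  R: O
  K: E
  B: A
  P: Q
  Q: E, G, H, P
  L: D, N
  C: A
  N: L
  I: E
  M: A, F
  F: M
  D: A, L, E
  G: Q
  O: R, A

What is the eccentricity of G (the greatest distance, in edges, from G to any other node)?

6

A farthest node from G is F (R also at distance 6).
The path G–Q–E–D–A–M–F has 6 edges.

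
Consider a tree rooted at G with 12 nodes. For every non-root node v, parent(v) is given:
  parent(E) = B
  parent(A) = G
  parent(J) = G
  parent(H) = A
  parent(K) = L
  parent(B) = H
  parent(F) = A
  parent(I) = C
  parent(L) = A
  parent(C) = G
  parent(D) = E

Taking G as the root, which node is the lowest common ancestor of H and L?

H's ancestor chain is H, A, G and L's is L, A, G; they first meet at A.

A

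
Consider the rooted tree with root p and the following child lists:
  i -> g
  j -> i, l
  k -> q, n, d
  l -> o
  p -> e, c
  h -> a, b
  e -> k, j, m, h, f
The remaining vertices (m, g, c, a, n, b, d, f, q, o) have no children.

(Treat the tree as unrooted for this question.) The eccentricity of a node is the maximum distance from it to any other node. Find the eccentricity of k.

The node farthest from k is o (g also at distance 4), via k – e – j – l – o — 4 edges.

4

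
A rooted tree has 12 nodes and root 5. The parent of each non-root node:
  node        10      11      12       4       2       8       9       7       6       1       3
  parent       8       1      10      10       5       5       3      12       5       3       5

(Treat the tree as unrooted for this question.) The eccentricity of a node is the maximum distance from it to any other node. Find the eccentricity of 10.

The node farthest from 10 is 11, via 10 – 8 – 5 – 3 – 1 – 11 — 5 edges.

5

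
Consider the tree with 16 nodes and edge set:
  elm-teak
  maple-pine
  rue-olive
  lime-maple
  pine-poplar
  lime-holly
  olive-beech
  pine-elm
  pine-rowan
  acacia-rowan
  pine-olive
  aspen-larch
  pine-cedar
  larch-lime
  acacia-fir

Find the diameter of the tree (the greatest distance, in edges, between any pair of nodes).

7

BFS from aspen reaches fir last, at distance 7; BFS from fir confirms no node is farther.
Path: aspen – larch – lime – maple – pine – rowan – acacia – fir.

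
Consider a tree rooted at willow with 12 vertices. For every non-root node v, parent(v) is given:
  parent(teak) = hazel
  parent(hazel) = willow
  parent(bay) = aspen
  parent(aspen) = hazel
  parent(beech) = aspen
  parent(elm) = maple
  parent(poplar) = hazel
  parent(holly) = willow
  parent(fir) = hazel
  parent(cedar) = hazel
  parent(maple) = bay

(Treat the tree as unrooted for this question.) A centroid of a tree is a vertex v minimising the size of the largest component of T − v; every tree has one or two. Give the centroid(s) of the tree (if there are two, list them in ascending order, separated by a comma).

If hazel is removed the pieces have sizes 5, 2, 1, 1, 1, 1, all ≤ ⌊12/2⌋ = 6.
Every other node leaves some component of size > 6, so the centroid is unique.

hazel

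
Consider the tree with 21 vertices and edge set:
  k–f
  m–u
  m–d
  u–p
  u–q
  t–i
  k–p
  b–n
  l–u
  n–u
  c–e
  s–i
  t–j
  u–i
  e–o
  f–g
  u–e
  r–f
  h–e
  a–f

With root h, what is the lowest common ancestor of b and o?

e

b's ancestor chain is b, n, u, e, h and o's is o, e, h; they first meet at e.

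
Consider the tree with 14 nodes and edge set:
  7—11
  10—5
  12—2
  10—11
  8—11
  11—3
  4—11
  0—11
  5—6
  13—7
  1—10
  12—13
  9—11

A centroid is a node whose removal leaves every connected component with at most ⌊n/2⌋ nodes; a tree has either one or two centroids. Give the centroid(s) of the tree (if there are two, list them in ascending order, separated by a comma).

11

Removing 11 splits the tree into components of sizes 4, 4, 1, 1, 1, 1, 1; the largest is 4 ≤ ⌊14/2⌋ = 7.
Every other node leaves some component of size > 7, so the centroid is unique.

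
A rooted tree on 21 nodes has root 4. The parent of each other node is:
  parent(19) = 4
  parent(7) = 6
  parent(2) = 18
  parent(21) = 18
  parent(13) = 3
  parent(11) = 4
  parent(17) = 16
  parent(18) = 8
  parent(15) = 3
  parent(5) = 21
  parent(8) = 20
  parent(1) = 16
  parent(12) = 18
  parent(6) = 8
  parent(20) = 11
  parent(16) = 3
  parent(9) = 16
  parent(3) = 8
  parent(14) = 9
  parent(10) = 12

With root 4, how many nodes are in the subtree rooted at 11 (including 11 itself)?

19

Descendants of 11 (including itself): 11, 20, 8, 18, 3, 6, 2, 21, 12, 15, 16, 13, 7, 5, 10, 9, 1, 17, 14. That's 19.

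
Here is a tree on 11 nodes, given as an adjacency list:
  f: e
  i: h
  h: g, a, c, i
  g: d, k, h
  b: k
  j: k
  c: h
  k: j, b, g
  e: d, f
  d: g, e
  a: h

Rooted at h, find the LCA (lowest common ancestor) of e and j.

g

Path e→root: e d g h; path j→root: j k g h.
First common node: g.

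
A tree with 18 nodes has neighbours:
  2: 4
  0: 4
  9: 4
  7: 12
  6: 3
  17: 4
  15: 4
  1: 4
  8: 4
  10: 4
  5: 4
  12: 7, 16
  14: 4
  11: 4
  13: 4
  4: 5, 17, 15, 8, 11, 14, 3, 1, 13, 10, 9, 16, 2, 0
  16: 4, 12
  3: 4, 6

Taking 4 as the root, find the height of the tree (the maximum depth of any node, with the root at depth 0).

3

7 sits deepest: 4 – 16 – 12 – 7 — 3 edges from the root.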